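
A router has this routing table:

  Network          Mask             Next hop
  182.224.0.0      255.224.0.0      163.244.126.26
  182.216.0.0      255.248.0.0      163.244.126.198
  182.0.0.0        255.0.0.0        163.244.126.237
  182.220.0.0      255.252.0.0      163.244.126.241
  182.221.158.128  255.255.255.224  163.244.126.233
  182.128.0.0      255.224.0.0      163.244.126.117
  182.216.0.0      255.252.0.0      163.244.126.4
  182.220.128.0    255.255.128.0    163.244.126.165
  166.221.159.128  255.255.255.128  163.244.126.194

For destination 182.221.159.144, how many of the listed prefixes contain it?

Prefixes containing 182.221.159.144:
  182.0.0.0/8 (182.0.0.0 - 182.255.255.255)
  182.216.0.0/13 (182.216.0.0 - 182.223.255.255)
  182.220.0.0/14 (182.220.0.0 - 182.223.255.255)
Total matching entries: 3.

3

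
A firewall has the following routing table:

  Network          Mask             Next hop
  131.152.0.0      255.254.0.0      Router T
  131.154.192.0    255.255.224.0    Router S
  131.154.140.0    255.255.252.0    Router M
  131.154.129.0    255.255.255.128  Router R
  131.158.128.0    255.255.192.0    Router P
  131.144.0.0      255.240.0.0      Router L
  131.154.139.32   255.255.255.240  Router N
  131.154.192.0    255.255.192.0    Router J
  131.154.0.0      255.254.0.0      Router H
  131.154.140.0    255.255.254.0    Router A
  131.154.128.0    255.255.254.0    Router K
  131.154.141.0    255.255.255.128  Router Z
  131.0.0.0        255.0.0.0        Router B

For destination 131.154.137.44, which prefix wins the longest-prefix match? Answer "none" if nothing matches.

131.154.0.0/15

Entries matching 131.154.137.44:
  131.0.0.0/8 (131.0.0.0 - 131.255.255.255)
  131.144.0.0/12 (131.144.0.0 - 131.159.255.255)
  131.154.0.0/15 (131.154.0.0 - 131.155.255.255)
Most specific is 131.154.0.0/15.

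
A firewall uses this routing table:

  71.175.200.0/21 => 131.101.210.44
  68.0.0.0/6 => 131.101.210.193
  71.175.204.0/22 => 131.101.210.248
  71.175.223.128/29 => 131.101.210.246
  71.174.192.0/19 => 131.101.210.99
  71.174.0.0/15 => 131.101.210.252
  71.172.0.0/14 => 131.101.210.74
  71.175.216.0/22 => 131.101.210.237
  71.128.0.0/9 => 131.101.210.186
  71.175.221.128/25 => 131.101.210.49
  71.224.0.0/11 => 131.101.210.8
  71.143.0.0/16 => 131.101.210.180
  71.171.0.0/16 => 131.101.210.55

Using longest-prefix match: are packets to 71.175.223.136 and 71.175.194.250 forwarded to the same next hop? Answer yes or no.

71.175.223.136: longest match 71.174.0.0/15 -> 131.101.210.252
71.175.194.250: longest match 71.174.0.0/15 -> 131.101.210.252

yes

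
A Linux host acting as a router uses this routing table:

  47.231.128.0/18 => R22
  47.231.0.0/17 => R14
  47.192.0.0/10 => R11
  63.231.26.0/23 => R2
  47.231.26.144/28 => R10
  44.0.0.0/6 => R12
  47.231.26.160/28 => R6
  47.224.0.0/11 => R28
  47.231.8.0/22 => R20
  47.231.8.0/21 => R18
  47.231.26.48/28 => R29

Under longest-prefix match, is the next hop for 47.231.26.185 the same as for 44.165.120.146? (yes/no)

47.231.26.185: longest match 47.231.0.0/17 -> R14
44.165.120.146: longest match 44.0.0.0/6 -> R12

no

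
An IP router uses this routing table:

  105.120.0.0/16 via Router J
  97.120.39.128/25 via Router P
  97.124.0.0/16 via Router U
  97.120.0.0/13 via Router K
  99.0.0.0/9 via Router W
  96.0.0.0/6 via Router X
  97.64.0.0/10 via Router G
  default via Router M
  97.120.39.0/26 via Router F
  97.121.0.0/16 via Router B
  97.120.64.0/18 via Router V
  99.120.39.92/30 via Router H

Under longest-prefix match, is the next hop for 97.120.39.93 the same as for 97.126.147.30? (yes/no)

yes

97.120.39.93: longest match 97.120.0.0/13 -> Router K
97.126.147.30: longest match 97.120.0.0/13 -> Router K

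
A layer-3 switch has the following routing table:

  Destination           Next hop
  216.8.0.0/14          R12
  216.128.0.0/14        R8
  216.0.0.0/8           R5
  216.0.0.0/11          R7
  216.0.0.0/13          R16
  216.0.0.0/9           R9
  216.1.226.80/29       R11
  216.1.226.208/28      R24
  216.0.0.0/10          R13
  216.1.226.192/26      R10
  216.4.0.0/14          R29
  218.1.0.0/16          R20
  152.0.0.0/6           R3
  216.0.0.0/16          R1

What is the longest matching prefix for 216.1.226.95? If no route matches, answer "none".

216.0.0.0/13

Entries matching 216.1.226.95:
  216.0.0.0/8 (216.0.0.0 - 216.255.255.255)
  216.0.0.0/9 (216.0.0.0 - 216.127.255.255)
  216.0.0.0/10 (216.0.0.0 - 216.63.255.255)
  216.0.0.0/11 (216.0.0.0 - 216.31.255.255)
  216.0.0.0/13 (216.0.0.0 - 216.7.255.255)
Most specific is 216.0.0.0/13.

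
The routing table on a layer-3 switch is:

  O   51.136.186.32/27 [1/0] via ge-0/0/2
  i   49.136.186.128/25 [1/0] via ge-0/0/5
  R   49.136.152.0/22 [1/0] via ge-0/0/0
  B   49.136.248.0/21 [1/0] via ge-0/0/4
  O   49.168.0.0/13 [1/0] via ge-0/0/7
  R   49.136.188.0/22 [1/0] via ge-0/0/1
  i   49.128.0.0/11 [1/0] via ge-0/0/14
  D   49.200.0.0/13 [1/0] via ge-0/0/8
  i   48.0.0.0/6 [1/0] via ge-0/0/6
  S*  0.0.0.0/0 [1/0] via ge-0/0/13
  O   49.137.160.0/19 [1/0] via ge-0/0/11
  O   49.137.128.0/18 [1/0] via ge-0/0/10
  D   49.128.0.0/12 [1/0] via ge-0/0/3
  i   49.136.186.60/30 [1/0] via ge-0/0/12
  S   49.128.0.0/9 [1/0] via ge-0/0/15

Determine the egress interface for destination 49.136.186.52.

ge-0/0/3

Routes whose prefix contains 49.136.186.52:
  0.0.0.0/0 (default, matches everything) -> ge-0/0/13
  48.0.0.0/6 (48.0.0.0 - 51.255.255.255) -> ge-0/0/6
  49.128.0.0/9 (49.128.0.0 - 49.255.255.255) -> ge-0/0/15
  49.128.0.0/11 (49.128.0.0 - 49.159.255.255) -> ge-0/0/14
  49.128.0.0/12 (49.128.0.0 - 49.143.255.255) -> ge-0/0/3
More-specific entries that do NOT match:
  49.136.186.60/30 (49.136.186.60 - 49.136.186.63) does not contain 49.136.186.52
  51.136.186.32/27 (51.136.186.32 - 51.136.186.63) does not contain 49.136.186.52
  49.136.186.128/25 (49.136.186.128 - 49.136.186.255) does not contain 49.136.186.52
  49.136.152.0/22 (49.136.152.0 - 49.136.155.255) does not contain 49.136.186.52
  49.136.188.0/22 (49.136.188.0 - 49.136.191.255) does not contain 49.136.186.52
  49.136.248.0/21 (49.136.248.0 - 49.136.255.255) does not contain 49.136.186.52
  49.137.160.0/19 (49.137.160.0 - 49.137.191.255) does not contain 49.136.186.52
  49.137.128.0/18 (49.137.128.0 - 49.137.191.255) does not contain 49.136.186.52
  49.168.0.0/13 (49.168.0.0 - 49.175.255.255) does not contain 49.136.186.52
  49.200.0.0/13 (49.200.0.0 - 49.207.255.255) does not contain 49.136.186.52
Longest matching prefix is /12 -> interface ge-0/0/3.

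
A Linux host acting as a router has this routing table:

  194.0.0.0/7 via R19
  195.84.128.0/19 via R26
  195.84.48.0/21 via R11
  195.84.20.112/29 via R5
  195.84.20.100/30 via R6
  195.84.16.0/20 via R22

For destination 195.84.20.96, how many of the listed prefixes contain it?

2

Prefixes containing 195.84.20.96:
  194.0.0.0/7 (194.0.0.0 - 195.255.255.255)
  195.84.16.0/20 (195.84.16.0 - 195.84.31.255)
Total matching entries: 2.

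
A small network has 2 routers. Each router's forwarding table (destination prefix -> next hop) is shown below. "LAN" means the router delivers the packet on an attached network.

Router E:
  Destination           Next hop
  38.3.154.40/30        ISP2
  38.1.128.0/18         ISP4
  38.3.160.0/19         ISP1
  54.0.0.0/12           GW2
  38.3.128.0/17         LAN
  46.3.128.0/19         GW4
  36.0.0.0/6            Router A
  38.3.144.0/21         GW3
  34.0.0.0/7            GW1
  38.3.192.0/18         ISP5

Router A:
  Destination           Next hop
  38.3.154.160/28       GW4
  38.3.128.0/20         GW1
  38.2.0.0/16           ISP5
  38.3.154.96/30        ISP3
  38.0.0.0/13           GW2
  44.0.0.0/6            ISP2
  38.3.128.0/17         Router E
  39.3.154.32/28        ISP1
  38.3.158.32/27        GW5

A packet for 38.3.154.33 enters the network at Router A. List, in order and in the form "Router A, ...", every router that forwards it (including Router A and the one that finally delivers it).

At Router A: longest match for 38.3.154.33 is 38.3.128.0/17 -> Router E
At Router E: longest match for 38.3.154.33 is 38.3.128.0/17 -> LAN

Router A, Router E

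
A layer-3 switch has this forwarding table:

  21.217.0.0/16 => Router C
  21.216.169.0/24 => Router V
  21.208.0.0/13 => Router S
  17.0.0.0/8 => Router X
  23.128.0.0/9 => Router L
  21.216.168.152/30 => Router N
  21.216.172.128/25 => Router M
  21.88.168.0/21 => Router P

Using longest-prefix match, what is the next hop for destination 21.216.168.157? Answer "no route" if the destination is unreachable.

no route

No entry's prefix contains 21.216.168.157; there is no default route.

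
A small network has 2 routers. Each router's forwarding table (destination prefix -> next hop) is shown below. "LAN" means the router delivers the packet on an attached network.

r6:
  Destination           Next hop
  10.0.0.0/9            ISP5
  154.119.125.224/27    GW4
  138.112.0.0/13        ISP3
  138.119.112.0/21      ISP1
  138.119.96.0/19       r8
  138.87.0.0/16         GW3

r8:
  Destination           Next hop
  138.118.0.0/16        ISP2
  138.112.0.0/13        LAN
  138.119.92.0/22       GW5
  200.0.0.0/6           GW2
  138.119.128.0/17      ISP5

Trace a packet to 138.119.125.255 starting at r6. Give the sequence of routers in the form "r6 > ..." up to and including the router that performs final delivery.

At r6: longest match for 138.119.125.255 is 138.119.96.0/19 -> r8
At r8: longest match for 138.119.125.255 is 138.112.0.0/13 -> LAN

r6 > r8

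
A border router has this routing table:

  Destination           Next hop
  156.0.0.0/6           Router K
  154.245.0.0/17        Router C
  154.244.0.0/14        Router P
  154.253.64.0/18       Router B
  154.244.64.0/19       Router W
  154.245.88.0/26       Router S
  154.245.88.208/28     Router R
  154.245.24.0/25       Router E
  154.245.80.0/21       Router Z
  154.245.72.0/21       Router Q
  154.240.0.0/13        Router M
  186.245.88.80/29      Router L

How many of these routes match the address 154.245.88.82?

Prefixes containing 154.245.88.82:
  154.240.0.0/13 (154.240.0.0 - 154.247.255.255)
  154.244.0.0/14 (154.244.0.0 - 154.247.255.255)
  154.245.0.0/17 (154.245.0.0 - 154.245.127.255)
Total matching entries: 3.

3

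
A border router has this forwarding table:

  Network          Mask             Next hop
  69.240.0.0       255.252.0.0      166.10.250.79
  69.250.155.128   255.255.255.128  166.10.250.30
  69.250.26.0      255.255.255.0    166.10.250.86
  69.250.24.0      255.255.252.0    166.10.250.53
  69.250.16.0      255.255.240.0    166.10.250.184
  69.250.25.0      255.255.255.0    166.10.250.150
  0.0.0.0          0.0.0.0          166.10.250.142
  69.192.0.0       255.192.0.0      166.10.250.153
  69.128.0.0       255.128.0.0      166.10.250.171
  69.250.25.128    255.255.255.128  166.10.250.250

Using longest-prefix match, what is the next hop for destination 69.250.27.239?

Routes whose prefix contains 69.250.27.239:
  0.0.0.0/0 (default, matches everything) -> 166.10.250.142
  69.128.0.0/9 (69.128.0.0 - 69.255.255.255) -> 166.10.250.171
  69.192.0.0/10 (69.192.0.0 - 69.255.255.255) -> 166.10.250.153
  69.250.16.0/20 (69.250.16.0 - 69.250.31.255) -> 166.10.250.184
  69.250.24.0/22 (69.250.24.0 - 69.250.27.255) -> 166.10.250.53
More-specific entries that do NOT match:
  69.250.155.128/25 (69.250.155.128 - 69.250.155.255) does not contain 69.250.27.239
  69.250.25.128/25 (69.250.25.128 - 69.250.25.255) does not contain 69.250.27.239
  69.250.26.0/24 (69.250.26.0 - 69.250.26.255) does not contain 69.250.27.239
  69.250.25.0/24 (69.250.25.0 - 69.250.25.255) does not contain 69.250.27.239
Longest matching prefix is /22 -> next hop 166.10.250.53.

166.10.250.53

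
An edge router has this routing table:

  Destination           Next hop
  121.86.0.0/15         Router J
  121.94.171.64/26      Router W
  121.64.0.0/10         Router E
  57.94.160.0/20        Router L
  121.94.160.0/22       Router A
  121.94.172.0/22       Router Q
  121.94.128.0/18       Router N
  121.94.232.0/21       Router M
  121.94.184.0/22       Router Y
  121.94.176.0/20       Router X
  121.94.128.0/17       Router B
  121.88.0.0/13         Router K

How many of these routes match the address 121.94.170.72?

4

Prefixes containing 121.94.170.72:
  121.64.0.0/10 (121.64.0.0 - 121.127.255.255)
  121.88.0.0/13 (121.88.0.0 - 121.95.255.255)
  121.94.128.0/17 (121.94.128.0 - 121.94.255.255)
  121.94.128.0/18 (121.94.128.0 - 121.94.191.255)
Total matching entries: 4.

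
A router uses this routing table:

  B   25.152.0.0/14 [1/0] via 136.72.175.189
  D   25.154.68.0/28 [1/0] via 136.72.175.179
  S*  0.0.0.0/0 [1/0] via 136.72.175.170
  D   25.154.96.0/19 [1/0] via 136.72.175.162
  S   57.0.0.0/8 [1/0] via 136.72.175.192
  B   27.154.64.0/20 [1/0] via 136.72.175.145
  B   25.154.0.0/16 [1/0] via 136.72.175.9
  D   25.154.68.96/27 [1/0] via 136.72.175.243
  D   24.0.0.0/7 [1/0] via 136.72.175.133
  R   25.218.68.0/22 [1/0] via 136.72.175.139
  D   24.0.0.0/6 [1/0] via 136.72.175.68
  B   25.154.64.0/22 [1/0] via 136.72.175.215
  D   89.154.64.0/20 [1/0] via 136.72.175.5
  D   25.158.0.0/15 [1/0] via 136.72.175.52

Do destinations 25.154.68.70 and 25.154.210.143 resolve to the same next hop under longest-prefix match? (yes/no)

yes

25.154.68.70: longest match 25.154.0.0/16 -> 136.72.175.9
25.154.210.143: longest match 25.154.0.0/16 -> 136.72.175.9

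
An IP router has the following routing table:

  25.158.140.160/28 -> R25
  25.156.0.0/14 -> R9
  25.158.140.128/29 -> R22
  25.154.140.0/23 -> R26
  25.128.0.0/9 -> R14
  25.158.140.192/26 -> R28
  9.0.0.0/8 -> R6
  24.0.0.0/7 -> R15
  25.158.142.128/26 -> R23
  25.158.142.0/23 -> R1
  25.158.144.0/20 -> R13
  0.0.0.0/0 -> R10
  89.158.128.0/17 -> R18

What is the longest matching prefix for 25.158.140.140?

25.156.0.0/14

Entries matching 25.158.140.140:
  0.0.0.0/0 (default, matches everything)
  24.0.0.0/7 (24.0.0.0 - 25.255.255.255)
  25.128.0.0/9 (25.128.0.0 - 25.255.255.255)
  25.156.0.0/14 (25.156.0.0 - 25.159.255.255)
Most specific is 25.156.0.0/14.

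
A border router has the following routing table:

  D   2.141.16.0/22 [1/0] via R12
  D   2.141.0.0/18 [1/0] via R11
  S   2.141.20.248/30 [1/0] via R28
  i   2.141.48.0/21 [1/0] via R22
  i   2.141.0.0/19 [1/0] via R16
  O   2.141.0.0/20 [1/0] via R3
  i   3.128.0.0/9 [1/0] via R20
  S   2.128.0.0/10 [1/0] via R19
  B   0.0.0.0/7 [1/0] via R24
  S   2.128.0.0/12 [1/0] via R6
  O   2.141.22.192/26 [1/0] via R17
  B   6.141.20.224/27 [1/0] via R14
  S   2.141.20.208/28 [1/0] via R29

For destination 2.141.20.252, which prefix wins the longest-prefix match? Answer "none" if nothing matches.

2.141.0.0/19

Entries matching 2.141.20.252:
  2.128.0.0/10 (2.128.0.0 - 2.191.255.255)
  2.128.0.0/12 (2.128.0.0 - 2.143.255.255)
  2.141.0.0/18 (2.141.0.0 - 2.141.63.255)
  2.141.0.0/19 (2.141.0.0 - 2.141.31.255)
Most specific is 2.141.0.0/19.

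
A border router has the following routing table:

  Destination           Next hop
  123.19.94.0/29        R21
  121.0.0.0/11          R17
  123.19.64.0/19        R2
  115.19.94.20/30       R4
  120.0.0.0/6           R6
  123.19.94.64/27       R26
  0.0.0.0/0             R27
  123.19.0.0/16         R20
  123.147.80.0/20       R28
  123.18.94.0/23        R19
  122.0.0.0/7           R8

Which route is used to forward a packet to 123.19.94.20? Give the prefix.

123.19.64.0/19

Entries matching 123.19.94.20:
  0.0.0.0/0 (default, matches everything)
  120.0.0.0/6 (120.0.0.0 - 123.255.255.255)
  122.0.0.0/7 (122.0.0.0 - 123.255.255.255)
  123.19.0.0/16 (123.19.0.0 - 123.19.255.255)
  123.19.64.0/19 (123.19.64.0 - 123.19.95.255)
Most specific is 123.19.64.0/19.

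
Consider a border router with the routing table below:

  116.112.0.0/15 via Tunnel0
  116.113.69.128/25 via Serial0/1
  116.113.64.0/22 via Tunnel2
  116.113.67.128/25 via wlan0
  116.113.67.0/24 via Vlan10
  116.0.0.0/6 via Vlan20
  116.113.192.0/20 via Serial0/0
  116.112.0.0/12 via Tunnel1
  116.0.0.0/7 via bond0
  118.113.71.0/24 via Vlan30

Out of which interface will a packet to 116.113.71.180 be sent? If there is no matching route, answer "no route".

Routes whose prefix contains 116.113.71.180:
  116.0.0.0/6 (116.0.0.0 - 119.255.255.255) -> Vlan20
  116.0.0.0/7 (116.0.0.0 - 117.255.255.255) -> bond0
  116.112.0.0/12 (116.112.0.0 - 116.127.255.255) -> Tunnel1
  116.112.0.0/15 (116.112.0.0 - 116.113.255.255) -> Tunnel0
More-specific entries that do NOT match:
  116.113.69.128/25 (116.113.69.128 - 116.113.69.255) does not contain 116.113.71.180
  116.113.67.128/25 (116.113.67.128 - 116.113.67.255) does not contain 116.113.71.180
  116.113.67.0/24 (116.113.67.0 - 116.113.67.255) does not contain 116.113.71.180
  118.113.71.0/24 (118.113.71.0 - 118.113.71.255) does not contain 116.113.71.180
  116.113.64.0/22 (116.113.64.0 - 116.113.67.255) does not contain 116.113.71.180
  116.113.192.0/20 (116.113.192.0 - 116.113.207.255) does not contain 116.113.71.180
Longest matching prefix is /15 -> interface Tunnel0.

Tunnel0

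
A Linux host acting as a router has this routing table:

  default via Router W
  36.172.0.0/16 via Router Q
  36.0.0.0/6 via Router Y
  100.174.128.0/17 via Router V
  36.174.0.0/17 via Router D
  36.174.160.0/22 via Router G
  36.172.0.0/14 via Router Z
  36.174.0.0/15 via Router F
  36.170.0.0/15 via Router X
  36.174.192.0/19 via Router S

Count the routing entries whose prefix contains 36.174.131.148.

4

Prefixes containing 36.174.131.148:
  0.0.0.0/0 (default, matches everything)
  36.0.0.0/6 (36.0.0.0 - 39.255.255.255)
  36.172.0.0/14 (36.172.0.0 - 36.175.255.255)
  36.174.0.0/15 (36.174.0.0 - 36.175.255.255)
Total matching entries: 4.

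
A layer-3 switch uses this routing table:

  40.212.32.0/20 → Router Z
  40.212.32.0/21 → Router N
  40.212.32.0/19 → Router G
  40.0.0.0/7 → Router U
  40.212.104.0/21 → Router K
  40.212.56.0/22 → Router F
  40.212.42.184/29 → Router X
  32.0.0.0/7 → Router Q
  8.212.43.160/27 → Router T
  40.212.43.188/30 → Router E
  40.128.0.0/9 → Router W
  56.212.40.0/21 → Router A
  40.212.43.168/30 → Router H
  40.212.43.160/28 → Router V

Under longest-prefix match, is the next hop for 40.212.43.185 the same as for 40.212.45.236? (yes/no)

yes

40.212.43.185: longest match 40.212.32.0/20 -> Router Z
40.212.45.236: longest match 40.212.32.0/20 -> Router Z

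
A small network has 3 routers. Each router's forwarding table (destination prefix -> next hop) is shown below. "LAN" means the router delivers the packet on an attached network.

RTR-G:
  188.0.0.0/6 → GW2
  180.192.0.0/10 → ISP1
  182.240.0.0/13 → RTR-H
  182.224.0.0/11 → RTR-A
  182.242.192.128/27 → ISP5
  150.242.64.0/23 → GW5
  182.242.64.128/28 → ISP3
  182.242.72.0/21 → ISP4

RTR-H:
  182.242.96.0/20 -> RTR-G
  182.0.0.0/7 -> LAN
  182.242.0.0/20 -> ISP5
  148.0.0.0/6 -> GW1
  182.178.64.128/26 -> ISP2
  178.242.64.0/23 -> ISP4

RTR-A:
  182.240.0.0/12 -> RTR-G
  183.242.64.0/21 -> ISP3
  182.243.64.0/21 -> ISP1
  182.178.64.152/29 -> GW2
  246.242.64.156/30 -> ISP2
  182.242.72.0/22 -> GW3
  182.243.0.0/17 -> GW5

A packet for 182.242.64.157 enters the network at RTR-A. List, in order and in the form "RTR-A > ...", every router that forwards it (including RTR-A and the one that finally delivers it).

At RTR-A: longest match for 182.242.64.157 is 182.240.0.0/12 -> RTR-G
At RTR-G: longest match for 182.242.64.157 is 182.240.0.0/13 -> RTR-H
At RTR-H: longest match for 182.242.64.157 is 182.0.0.0/7 -> LAN

RTR-A > RTR-G > RTR-H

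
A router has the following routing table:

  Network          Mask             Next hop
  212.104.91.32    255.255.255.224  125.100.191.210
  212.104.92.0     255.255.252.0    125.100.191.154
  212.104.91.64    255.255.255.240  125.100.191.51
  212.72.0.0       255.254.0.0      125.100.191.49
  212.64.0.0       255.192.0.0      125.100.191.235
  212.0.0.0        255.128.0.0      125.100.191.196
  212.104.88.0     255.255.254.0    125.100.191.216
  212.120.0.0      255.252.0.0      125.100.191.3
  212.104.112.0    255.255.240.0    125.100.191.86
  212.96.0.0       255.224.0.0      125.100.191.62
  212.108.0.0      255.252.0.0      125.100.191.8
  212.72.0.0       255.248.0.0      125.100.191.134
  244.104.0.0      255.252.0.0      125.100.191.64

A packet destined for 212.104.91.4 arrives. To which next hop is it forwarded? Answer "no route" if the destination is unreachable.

Routes whose prefix contains 212.104.91.4:
  212.0.0.0/9 (212.0.0.0 - 212.127.255.255) -> 125.100.191.196
  212.64.0.0/10 (212.64.0.0 - 212.127.255.255) -> 125.100.191.235
  212.96.0.0/11 (212.96.0.0 - 212.127.255.255) -> 125.100.191.62
More-specific entries that do NOT match:
  212.104.91.64/28 (212.104.91.64 - 212.104.91.79) does not contain 212.104.91.4
  212.104.91.32/27 (212.104.91.32 - 212.104.91.63) does not contain 212.104.91.4
  212.104.88.0/23 (212.104.88.0 - 212.104.89.255) does not contain 212.104.91.4
  212.104.92.0/22 (212.104.92.0 - 212.104.95.255) does not contain 212.104.91.4
  212.104.112.0/20 (212.104.112.0 - 212.104.127.255) does not contain 212.104.91.4
  212.72.0.0/15 (212.72.0.0 - 212.73.255.255) does not contain 212.104.91.4
  212.120.0.0/14 (212.120.0.0 - 212.123.255.255) does not contain 212.104.91.4
  212.108.0.0/14 (212.108.0.0 - 212.111.255.255) does not contain 212.104.91.4
  244.104.0.0/14 (244.104.0.0 - 244.107.255.255) does not contain 212.104.91.4
  212.72.0.0/13 (212.72.0.0 - 212.79.255.255) does not contain 212.104.91.4
Longest matching prefix is /11 -> next hop 125.100.191.62.

125.100.191.62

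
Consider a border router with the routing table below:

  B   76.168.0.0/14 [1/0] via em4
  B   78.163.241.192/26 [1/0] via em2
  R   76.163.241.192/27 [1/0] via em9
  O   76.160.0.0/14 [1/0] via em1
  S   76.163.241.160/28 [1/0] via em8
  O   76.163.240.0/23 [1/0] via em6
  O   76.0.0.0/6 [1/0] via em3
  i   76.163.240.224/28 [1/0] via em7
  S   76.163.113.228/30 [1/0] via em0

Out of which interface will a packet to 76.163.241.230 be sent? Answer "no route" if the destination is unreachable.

em6

Routes whose prefix contains 76.163.241.230:
  76.0.0.0/6 (76.0.0.0 - 79.255.255.255) -> em3
  76.160.0.0/14 (76.160.0.0 - 76.163.255.255) -> em1
  76.163.240.0/23 (76.163.240.0 - 76.163.241.255) -> em6
More-specific entries that do NOT match:
  76.163.113.228/30 (76.163.113.228 - 76.163.113.231) does not contain 76.163.241.230
  76.163.241.160/28 (76.163.241.160 - 76.163.241.175) does not contain 76.163.241.230
  76.163.240.224/28 (76.163.240.224 - 76.163.240.239) does not contain 76.163.241.230
  76.163.241.192/27 (76.163.241.192 - 76.163.241.223) does not contain 76.163.241.230
  78.163.241.192/26 (78.163.241.192 - 78.163.241.255) does not contain 76.163.241.230
Longest matching prefix is /23 -> interface em6.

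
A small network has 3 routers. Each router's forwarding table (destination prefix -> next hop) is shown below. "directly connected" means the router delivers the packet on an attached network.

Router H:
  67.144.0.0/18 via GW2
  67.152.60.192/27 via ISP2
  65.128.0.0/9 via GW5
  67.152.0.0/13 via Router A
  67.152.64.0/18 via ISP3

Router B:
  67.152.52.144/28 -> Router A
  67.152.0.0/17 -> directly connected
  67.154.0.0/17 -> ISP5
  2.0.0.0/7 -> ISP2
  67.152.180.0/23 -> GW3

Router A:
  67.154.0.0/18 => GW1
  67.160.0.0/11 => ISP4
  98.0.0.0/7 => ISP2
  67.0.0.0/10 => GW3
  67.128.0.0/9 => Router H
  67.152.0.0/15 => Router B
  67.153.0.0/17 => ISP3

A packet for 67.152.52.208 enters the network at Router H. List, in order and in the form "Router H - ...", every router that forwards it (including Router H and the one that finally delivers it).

Router H - Router A - Router B

At Router H: longest match for 67.152.52.208 is 67.152.0.0/13 -> Router A
At Router A: longest match for 67.152.52.208 is 67.152.0.0/15 -> Router B
At Router B: longest match for 67.152.52.208 is 67.152.0.0/17 -> directly connected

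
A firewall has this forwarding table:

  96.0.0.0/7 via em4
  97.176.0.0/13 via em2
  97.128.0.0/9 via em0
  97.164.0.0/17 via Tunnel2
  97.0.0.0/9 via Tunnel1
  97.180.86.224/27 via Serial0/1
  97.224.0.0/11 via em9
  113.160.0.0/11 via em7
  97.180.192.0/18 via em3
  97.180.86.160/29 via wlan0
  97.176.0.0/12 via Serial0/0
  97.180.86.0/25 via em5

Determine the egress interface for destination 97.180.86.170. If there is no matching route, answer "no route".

em2

Routes whose prefix contains 97.180.86.170:
  96.0.0.0/7 (96.0.0.0 - 97.255.255.255) -> em4
  97.128.0.0/9 (97.128.0.0 - 97.255.255.255) -> em0
  97.176.0.0/12 (97.176.0.0 - 97.191.255.255) -> Serial0/0
  97.176.0.0/13 (97.176.0.0 - 97.183.255.255) -> em2
More-specific entries that do NOT match:
  97.180.86.160/29 (97.180.86.160 - 97.180.86.167) does not contain 97.180.86.170
  97.180.86.224/27 (97.180.86.224 - 97.180.86.255) does not contain 97.180.86.170
  97.180.86.0/25 (97.180.86.0 - 97.180.86.127) does not contain 97.180.86.170
  97.180.192.0/18 (97.180.192.0 - 97.180.255.255) does not contain 97.180.86.170
  97.164.0.0/17 (97.164.0.0 - 97.164.127.255) does not contain 97.180.86.170
Longest matching prefix is /13 -> interface em2.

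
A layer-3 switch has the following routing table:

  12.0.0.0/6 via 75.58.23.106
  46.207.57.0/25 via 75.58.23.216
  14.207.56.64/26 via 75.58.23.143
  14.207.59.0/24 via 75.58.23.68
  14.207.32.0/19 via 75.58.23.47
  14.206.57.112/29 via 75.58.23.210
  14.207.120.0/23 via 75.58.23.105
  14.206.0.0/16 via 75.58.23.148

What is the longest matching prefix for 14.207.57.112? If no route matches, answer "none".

14.207.32.0/19

Entries matching 14.207.57.112:
  12.0.0.0/6 (12.0.0.0 - 15.255.255.255)
  14.207.32.0/19 (14.207.32.0 - 14.207.63.255)
Most specific is 14.207.32.0/19.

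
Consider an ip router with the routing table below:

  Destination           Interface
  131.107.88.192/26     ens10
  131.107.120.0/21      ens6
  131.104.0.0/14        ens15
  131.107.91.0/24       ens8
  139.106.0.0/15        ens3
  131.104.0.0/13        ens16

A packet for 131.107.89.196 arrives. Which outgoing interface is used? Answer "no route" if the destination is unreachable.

Routes whose prefix contains 131.107.89.196:
  131.104.0.0/13 (131.104.0.0 - 131.111.255.255) -> ens16
  131.104.0.0/14 (131.104.0.0 - 131.107.255.255) -> ens15
More-specific entries that do NOT match:
  131.107.88.192/26 (131.107.88.192 - 131.107.88.255) does not contain 131.107.89.196
  131.107.91.0/24 (131.107.91.0 - 131.107.91.255) does not contain 131.107.89.196
  131.107.120.0/21 (131.107.120.0 - 131.107.127.255) does not contain 131.107.89.196
  139.106.0.0/15 (139.106.0.0 - 139.107.255.255) does not contain 131.107.89.196
Longest matching prefix is /14 -> interface ens15.

ens15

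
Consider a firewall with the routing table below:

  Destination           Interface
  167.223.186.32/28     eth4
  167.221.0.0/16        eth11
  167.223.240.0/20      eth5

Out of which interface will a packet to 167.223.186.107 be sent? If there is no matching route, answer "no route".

no route

No entry's prefix contains 167.223.186.107; there is no default route.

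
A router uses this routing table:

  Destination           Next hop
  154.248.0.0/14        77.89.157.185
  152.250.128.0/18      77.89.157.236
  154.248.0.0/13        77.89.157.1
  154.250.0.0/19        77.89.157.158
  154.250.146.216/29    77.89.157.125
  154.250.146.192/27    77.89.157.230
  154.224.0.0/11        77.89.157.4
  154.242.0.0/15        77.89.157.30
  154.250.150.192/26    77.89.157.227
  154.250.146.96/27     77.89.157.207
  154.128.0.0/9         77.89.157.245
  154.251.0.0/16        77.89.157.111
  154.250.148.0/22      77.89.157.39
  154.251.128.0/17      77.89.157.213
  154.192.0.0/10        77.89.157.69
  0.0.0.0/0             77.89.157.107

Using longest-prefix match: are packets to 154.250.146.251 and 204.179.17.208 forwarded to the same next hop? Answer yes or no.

no

154.250.146.251: longest match 154.248.0.0/14 -> 77.89.157.185
204.179.17.208: longest match 0.0.0.0/0 -> 77.89.157.107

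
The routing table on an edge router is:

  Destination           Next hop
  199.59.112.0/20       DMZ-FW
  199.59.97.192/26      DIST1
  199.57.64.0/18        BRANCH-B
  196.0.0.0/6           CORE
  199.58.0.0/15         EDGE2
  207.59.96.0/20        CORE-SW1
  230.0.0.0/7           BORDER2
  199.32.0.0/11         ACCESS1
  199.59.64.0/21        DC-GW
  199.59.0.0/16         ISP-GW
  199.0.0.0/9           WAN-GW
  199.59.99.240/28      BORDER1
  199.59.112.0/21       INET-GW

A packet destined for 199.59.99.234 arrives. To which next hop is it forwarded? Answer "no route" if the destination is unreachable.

ISP-GW

Routes whose prefix contains 199.59.99.234:
  196.0.0.0/6 (196.0.0.0 - 199.255.255.255) -> CORE
  199.0.0.0/9 (199.0.0.0 - 199.127.255.255) -> WAN-GW
  199.32.0.0/11 (199.32.0.0 - 199.63.255.255) -> ACCESS1
  199.58.0.0/15 (199.58.0.0 - 199.59.255.255) -> EDGE2
  199.59.0.0/16 (199.59.0.0 - 199.59.255.255) -> ISP-GW
More-specific entries that do NOT match:
  199.59.99.240/28 (199.59.99.240 - 199.59.99.255) does not contain 199.59.99.234
  199.59.97.192/26 (199.59.97.192 - 199.59.97.255) does not contain 199.59.99.234
  199.59.64.0/21 (199.59.64.0 - 199.59.71.255) does not contain 199.59.99.234
  199.59.112.0/21 (199.59.112.0 - 199.59.119.255) does not contain 199.59.99.234
  199.59.112.0/20 (199.59.112.0 - 199.59.127.255) does not contain 199.59.99.234
  207.59.96.0/20 (207.59.96.0 - 207.59.111.255) does not contain 199.59.99.234
  199.57.64.0/18 (199.57.64.0 - 199.57.127.255) does not contain 199.59.99.234
Longest matching prefix is /16 -> next hop ISP-GW.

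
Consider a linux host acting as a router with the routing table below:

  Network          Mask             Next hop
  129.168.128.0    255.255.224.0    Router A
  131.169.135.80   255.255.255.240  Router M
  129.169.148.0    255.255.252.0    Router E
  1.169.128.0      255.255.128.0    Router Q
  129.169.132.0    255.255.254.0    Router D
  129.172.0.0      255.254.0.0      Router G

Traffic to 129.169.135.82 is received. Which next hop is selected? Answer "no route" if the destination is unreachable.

No entry's prefix contains 129.169.135.82; there is no default route.

no route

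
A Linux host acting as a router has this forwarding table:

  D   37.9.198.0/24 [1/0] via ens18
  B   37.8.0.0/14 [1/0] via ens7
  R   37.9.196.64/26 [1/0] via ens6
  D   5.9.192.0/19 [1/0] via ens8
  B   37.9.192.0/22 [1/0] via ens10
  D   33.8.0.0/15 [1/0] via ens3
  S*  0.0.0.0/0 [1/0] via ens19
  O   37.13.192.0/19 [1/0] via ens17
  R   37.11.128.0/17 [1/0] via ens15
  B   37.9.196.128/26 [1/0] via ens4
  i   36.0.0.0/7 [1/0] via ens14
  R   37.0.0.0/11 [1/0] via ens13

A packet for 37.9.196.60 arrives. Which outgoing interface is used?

ens7

Routes whose prefix contains 37.9.196.60:
  0.0.0.0/0 (default, matches everything) -> ens19
  36.0.0.0/7 (36.0.0.0 - 37.255.255.255) -> ens14
  37.0.0.0/11 (37.0.0.0 - 37.31.255.255) -> ens13
  37.8.0.0/14 (37.8.0.0 - 37.11.255.255) -> ens7
More-specific entries that do NOT match:
  37.9.196.64/26 (37.9.196.64 - 37.9.196.127) does not contain 37.9.196.60
  37.9.196.128/26 (37.9.196.128 - 37.9.196.191) does not contain 37.9.196.60
  37.9.198.0/24 (37.9.198.0 - 37.9.198.255) does not contain 37.9.196.60
  37.9.192.0/22 (37.9.192.0 - 37.9.195.255) does not contain 37.9.196.60
  5.9.192.0/19 (5.9.192.0 - 5.9.223.255) does not contain 37.9.196.60
  37.13.192.0/19 (37.13.192.0 - 37.13.223.255) does not contain 37.9.196.60
  37.11.128.0/17 (37.11.128.0 - 37.11.255.255) does not contain 37.9.196.60
  33.8.0.0/15 (33.8.0.0 - 33.9.255.255) does not contain 37.9.196.60
Longest matching prefix is /14 -> interface ens7.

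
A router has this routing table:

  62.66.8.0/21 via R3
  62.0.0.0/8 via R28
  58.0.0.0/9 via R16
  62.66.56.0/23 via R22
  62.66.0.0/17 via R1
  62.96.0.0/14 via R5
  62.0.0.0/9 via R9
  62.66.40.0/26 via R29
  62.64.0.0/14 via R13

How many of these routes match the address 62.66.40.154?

4

Prefixes containing 62.66.40.154:
  62.0.0.0/8 (62.0.0.0 - 62.255.255.255)
  62.0.0.0/9 (62.0.0.0 - 62.127.255.255)
  62.64.0.0/14 (62.64.0.0 - 62.67.255.255)
  62.66.0.0/17 (62.66.0.0 - 62.66.127.255)
Total matching entries: 4.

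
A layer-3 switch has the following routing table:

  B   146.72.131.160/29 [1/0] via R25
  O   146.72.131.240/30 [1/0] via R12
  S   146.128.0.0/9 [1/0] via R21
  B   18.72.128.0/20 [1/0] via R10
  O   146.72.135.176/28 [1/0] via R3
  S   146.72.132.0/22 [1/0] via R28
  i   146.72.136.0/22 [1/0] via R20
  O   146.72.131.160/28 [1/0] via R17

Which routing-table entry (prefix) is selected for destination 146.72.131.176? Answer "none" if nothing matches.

146.72.131.176 is outside every listed prefix and there is no default route.

none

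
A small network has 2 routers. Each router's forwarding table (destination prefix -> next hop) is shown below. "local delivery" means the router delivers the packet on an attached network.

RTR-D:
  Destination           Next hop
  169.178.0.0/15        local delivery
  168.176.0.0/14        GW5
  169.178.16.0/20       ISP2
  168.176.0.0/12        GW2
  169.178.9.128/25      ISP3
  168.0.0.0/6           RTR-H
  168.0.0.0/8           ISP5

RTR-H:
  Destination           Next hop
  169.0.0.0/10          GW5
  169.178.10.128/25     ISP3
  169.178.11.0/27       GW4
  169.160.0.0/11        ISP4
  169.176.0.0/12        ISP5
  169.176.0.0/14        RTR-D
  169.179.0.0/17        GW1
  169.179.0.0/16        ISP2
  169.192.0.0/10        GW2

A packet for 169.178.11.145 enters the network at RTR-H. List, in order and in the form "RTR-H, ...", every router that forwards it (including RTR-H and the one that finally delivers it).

At RTR-H: longest match for 169.178.11.145 is 169.176.0.0/14 -> RTR-D
At RTR-D: longest match for 169.178.11.145 is 169.178.0.0/15 -> local delivery

RTR-H, RTR-D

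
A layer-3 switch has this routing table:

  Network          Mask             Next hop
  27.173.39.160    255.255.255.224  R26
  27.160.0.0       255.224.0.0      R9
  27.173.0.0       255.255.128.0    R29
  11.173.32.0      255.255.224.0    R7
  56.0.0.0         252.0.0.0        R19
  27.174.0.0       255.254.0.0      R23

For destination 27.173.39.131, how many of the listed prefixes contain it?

2

Prefixes containing 27.173.39.131:
  27.160.0.0/11 (27.160.0.0 - 27.191.255.255)
  27.173.0.0/17 (27.173.0.0 - 27.173.127.255)
Total matching entries: 2.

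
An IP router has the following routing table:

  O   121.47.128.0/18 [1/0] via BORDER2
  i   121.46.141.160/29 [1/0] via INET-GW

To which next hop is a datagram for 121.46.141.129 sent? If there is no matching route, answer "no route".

no route

No entry's prefix contains 121.46.141.129; there is no default route.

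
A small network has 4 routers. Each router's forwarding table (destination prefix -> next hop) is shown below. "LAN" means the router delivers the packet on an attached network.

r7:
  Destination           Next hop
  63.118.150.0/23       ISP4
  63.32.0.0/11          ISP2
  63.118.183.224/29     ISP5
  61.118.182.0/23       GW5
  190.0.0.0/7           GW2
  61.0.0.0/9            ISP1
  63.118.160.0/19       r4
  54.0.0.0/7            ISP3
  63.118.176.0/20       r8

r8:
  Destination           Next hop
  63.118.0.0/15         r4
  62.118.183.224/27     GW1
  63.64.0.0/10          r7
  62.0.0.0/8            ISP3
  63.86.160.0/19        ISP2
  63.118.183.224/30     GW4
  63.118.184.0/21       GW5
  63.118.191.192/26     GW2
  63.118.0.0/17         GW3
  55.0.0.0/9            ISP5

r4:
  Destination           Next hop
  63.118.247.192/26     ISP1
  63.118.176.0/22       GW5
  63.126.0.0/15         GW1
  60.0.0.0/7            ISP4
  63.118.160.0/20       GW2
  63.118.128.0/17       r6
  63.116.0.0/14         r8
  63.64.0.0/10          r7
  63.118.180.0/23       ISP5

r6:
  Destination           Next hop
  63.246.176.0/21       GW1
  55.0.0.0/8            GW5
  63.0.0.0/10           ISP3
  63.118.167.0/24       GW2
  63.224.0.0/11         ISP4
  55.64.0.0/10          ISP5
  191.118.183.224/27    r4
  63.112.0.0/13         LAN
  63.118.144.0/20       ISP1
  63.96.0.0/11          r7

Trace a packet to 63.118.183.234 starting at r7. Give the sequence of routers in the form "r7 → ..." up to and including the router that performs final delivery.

r7 → r8 → r4 → r6

At r7: longest match for 63.118.183.234 is 63.118.176.0/20 -> r8
At r8: longest match for 63.118.183.234 is 63.118.0.0/15 -> r4
At r4: longest match for 63.118.183.234 is 63.118.128.0/17 -> r6
At r6: longest match for 63.118.183.234 is 63.112.0.0/13 -> LAN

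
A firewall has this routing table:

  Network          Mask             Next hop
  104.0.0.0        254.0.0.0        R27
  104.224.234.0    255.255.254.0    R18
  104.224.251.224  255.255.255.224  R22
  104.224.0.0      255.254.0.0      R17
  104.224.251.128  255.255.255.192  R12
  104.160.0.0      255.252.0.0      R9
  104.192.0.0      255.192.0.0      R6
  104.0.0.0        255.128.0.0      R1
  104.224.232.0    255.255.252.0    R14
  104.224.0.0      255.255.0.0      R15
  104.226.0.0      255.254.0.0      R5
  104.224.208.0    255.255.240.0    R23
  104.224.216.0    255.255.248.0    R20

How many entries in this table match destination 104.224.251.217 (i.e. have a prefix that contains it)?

Prefixes containing 104.224.251.217:
  104.0.0.0/7 (104.0.0.0 - 105.255.255.255)
  104.192.0.0/10 (104.192.0.0 - 104.255.255.255)
  104.224.0.0/15 (104.224.0.0 - 104.225.255.255)
  104.224.0.0/16 (104.224.0.0 - 104.224.255.255)
Total matching entries: 4.

4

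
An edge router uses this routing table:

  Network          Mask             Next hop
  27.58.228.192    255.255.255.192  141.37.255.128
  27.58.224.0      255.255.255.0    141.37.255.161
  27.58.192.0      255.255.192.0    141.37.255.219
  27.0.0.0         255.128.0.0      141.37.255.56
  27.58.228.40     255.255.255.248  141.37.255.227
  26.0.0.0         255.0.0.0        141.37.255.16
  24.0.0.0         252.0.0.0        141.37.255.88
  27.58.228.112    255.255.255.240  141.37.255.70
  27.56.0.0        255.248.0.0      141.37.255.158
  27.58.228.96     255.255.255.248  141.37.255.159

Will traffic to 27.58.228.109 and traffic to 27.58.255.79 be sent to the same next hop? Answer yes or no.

27.58.228.109: longest match 27.58.192.0/18 -> 141.37.255.219
27.58.255.79: longest match 27.58.192.0/18 -> 141.37.255.219

yes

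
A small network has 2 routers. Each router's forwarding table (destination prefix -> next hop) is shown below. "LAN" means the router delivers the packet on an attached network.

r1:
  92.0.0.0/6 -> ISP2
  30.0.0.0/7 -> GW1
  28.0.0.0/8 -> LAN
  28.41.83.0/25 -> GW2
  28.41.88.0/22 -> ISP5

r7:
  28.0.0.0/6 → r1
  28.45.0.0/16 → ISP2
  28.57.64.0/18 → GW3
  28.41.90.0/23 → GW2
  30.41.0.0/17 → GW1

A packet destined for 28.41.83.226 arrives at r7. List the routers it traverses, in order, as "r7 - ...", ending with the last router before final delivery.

r7 - r1

At r7: longest match for 28.41.83.226 is 28.0.0.0/6 -> r1
At r1: longest match for 28.41.83.226 is 28.0.0.0/8 -> LAN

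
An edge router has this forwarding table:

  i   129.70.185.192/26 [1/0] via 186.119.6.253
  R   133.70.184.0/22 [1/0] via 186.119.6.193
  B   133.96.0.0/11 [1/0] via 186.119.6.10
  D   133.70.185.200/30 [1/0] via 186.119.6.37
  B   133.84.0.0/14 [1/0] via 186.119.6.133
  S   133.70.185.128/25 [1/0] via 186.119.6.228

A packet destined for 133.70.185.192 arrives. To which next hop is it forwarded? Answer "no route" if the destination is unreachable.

186.119.6.228

Routes whose prefix contains 133.70.185.192:
  133.70.184.0/22 (133.70.184.0 - 133.70.187.255) -> 186.119.6.193
  133.70.185.128/25 (133.70.185.128 - 133.70.185.255) -> 186.119.6.228
More-specific entries that do NOT match:
  133.70.185.200/30 (133.70.185.200 - 133.70.185.203) does not contain 133.70.185.192
  129.70.185.192/26 (129.70.185.192 - 129.70.185.255) does not contain 133.70.185.192
Longest matching prefix is /25 -> next hop 186.119.6.228.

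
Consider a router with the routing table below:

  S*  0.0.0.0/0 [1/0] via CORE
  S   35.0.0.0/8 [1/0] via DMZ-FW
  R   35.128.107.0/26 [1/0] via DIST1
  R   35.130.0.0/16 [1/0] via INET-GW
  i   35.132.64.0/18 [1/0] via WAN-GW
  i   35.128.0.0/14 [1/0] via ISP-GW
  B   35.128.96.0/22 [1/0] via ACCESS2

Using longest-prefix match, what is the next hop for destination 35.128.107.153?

Routes whose prefix contains 35.128.107.153:
  0.0.0.0/0 (default, matches everything) -> CORE
  35.0.0.0/8 (35.0.0.0 - 35.255.255.255) -> DMZ-FW
  35.128.0.0/14 (35.128.0.0 - 35.131.255.255) -> ISP-GW
More-specific entries that do NOT match:
  35.128.107.0/26 (35.128.107.0 - 35.128.107.63) does not contain 35.128.107.153
  35.128.96.0/22 (35.128.96.0 - 35.128.99.255) does not contain 35.128.107.153
  35.132.64.0/18 (35.132.64.0 - 35.132.127.255) does not contain 35.128.107.153
  35.130.0.0/16 (35.130.0.0 - 35.130.255.255) does not contain 35.128.107.153
Longest matching prefix is /14 -> next hop ISP-GW.

ISP-GW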